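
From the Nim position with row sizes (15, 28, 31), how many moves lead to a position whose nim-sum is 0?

Nim-sum: 15 XOR 28 XOR 31 = 12.
The overall nim-sum is X = 12. A row of size p has a winning move iff p XOR X < p (reduce it to p XOR X).
  15: 15 XOR 12 = 3 < 15 — winning move (to 3).
  28: 28 XOR 12 = 16 < 28 — winning move (to 16).
  31: 31 XOR 12 = 19 < 31 — winning move (to 19).
That gives 3 winning moves.

3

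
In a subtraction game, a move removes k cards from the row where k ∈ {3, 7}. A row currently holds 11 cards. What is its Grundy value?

0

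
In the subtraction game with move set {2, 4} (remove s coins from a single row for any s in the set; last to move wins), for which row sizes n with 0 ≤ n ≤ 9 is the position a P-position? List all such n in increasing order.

0, 1, 6, 7

Compute g(0), g(1), … for moves {2, 4}:
k:     0  1  2  3  4  5  6  7  8  9
g(k):  0  0  1  1  2  2  0  0  1  1
The P-positions (g = 0) in 0..9 are 0, 1, 6, 7.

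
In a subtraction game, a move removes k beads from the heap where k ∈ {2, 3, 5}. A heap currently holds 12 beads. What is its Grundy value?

2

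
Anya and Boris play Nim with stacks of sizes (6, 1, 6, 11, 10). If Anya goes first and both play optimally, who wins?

Boris wins

Compute the nim-sum pairwise:
6 XOR 1 = 7
7 XOR 6 = 1
1 XOR 11 = 10
10 XOR 10 = 0
The nim-sum is 0, so this is a P-position: the player to move is in a losing position under optimal play; Anya is about to move from it and so loses — Boris wins.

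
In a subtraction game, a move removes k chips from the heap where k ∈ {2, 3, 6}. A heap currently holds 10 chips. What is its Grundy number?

0

Build the Grundy sequence with g(k) = mex{g(k−s) : s ∈ {2, 3, 6}, s ≤ k}:
g(0) = mex{} = 0
g(1) = mex{} = 0
g(2) = mex{0} = 1
g(3) = mex{0} = 1
g(4) = mex{0,1} = 2
g(5) = mex{1} = 0
g(6) = mex{0,1,2} = 3
g(7) = mex{0,2} = 1
g(8) = mex{0,1,3} = 2
g(9) = mex{1,3} = 0
g(10) = mex{1,2} = 0
So g(10) = 0.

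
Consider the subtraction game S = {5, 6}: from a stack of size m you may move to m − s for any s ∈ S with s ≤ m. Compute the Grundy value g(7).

Build the Grundy sequence with g(k) = mex{g(k−s) : s ∈ {5, 6}, s ≤ k}:
k:     0  1  2  3  4  5  6  7
g(k):  0  0  0  0  0  1  1  1
So g(7) = 1.

1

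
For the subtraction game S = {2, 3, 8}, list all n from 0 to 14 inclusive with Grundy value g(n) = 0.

0, 1, 5, 6, 10, 11

Grundy values for subtraction set {2, 3, 8}:
g(0) = mex{} = 0
g(1) = mex{} = 0
g(2) = mex{0} = 1
g(3) = mex{0} = 1
g(4) = mex{0,1} = 2
g(5) = mex{1} = 0
g(6) = mex{1,2} = 0
g(7) = mex{0,2} = 1
g(8) = mex{0} = 1
g(9) = mex{0,1} = 2
g(10) = mex{1} = 0
g(11) = mex{1,2} = 0
g(12) = mex{0,2} = 1
g(13) = mex{0} = 1
g(14) = mex{0,1} = 2
The P-positions (g = 0) in 0..14 are 0, 1, 5, 6, 10, 11.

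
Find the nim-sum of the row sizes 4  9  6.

11

Write each in binary and XOR column by column:
  0100  (4)
  1001  (9)
  0110  (6)
  ----
  1011  (11)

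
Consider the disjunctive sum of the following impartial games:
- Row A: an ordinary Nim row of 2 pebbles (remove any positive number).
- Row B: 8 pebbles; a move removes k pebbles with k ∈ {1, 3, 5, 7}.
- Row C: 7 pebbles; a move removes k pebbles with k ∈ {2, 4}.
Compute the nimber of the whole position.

2

Row A is a plain Nim row of size 2, so its Grundy value is 2.
Build the Grundy sequence for row B with g(k) = mex{g(k−s) : s ∈ {1, 3, 5, 7}, s ≤ k}:
k:     0  1  2  3  4  5  6  7  8
g(k):  0  1  0  1  0  1  0  1  0
So g(8) = 0.
For row C, compute g(0), g(1), … with moves {2, 4}:
k:     0  1  2  3  4  5  6  7
g(k):  0  0  1  1  2  2  0  0
So g(7) = 0.
The value of a disjunctive sum is the nim-sum of the parts.
Combined value = 2 ⊕ 0 ⊕ 0 = 2.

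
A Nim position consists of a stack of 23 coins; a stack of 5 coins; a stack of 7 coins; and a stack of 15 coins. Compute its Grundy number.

26

Nim-sum: 23 XOR 5 XOR 7 XOR 15 = 26.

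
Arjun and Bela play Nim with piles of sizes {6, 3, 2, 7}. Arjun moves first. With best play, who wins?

Bela wins

Write each in binary and XOR column by column:
  110  (6)
  011  (3)
  010  (2)
  111  (7)
  ---
  000  (0)
The nim-sum is 0, so this is a P-position: the player to move is in a losing position under optimal play; Arjun is about to move from it and so loses — Bela wins.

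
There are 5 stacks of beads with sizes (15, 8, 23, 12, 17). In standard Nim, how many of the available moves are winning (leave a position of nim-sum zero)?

3

Compute the nim-sum pairwise:
15 XOR 8 = 7
7 XOR 23 = 16
16 XOR 12 = 28
28 XOR 17 = 13
The overall nim-sum is X = 13. A stack of size p has a winning move iff p XOR X < p (reduce it to p XOR X).
  15: 15 XOR 13 = 2 < 15 — winning move (to 2).
  8: 8 XOR 13 = 5 < 8 — winning move (to 5).
  23: 23 XOR 13 = 26 ≥ 23 — no move.
  12: 12 XOR 13 = 1 < 12 — winning move (to 1).
  17: 17 XOR 13 = 28 ≥ 17 — no move.
That gives 3 winning moves.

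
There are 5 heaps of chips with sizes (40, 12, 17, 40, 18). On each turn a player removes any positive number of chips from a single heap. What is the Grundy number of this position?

15

Compute the nim-sum pairwise:
40 XOR 12 = 36
36 XOR 17 = 53
53 XOR 40 = 29
29 XOR 18 = 15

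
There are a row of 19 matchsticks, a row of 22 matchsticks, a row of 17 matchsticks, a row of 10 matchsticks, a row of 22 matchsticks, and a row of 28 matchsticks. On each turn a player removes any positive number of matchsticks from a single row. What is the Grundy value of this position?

20

Compute the nim-sum pairwise:
19 ⊕ 22 = 5
5 ⊕ 17 = 20
20 ⊕ 10 = 30
30 ⊕ 22 = 8
8 ⊕ 28 = 20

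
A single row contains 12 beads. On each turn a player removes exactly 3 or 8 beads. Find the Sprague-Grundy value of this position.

0

Build the Grundy sequence with g(k) = mex{g(k−s) : s ∈ {3, 8}, s ≤ k}:
g(0) = mex{} = 0
g(1) = mex{} = 0
g(2) = mex{} = 0
g(3) = mex{0} = 1
g(4) = mex{0} = 1
g(5) = mex{0} = 1
g(6) = mex{1} = 0
g(7) = mex{1} = 0
g(8) = mex{0,1} = 2
g(9) = mex{0} = 1
g(10) = mex{0} = 1
g(11) = mex{1,2} = 0
g(12) = mex{1} = 0
So g(12) = 0.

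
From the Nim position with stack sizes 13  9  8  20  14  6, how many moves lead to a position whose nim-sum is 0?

1

Bitwise XOR of the heap sizes:
  01101  (13)
  01001  (9)
  01000  (8)
  10100  (20)
  01110  (14)
  00110  (6)
  -----
  10000  (16)
The overall nim-sum is X = 16. A stack of size p has a winning move iff p XOR X < p (reduce it to p XOR X).
  13: 13 XOR 16 = 29 ≥ 13 — no move.
  9: 9 XOR 16 = 25 ≥ 9 — no move.
  8: 8 XOR 16 = 24 ≥ 8 — no move.
  20: 20 XOR 16 = 4 < 20 — winning move (to 4).
  14: 14 XOR 16 = 30 ≥ 14 — no move.
  6: 6 XOR 16 = 22 ≥ 6 — no move.
That gives 1 winning move.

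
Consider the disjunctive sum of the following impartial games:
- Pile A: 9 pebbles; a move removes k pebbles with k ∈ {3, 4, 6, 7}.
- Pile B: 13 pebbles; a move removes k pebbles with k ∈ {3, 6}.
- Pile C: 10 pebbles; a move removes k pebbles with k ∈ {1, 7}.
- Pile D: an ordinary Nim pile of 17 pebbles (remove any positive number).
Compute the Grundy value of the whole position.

19

Build the Grundy sequence for pile A with g(k) = mex{g(k−s) : s ∈ {3, 4, 6, 7}, s ≤ k}:
k:     0  1  2  3  4  5  6  7  8  9
g(k):  0  0  0  1  1  1  2  2  2  3
So g(9) = 3.
For pile B, compute g(0), g(1), … with moves {3, 6}:
g(0) = mex{} = 0
g(1) = mex{} = 0
g(2) = mex{} = 0
g(3) = mex{0} = 1
g(4) = mex{0} = 1
g(5) = mex{0} = 1
g(6) = mex{0,1} = 2
g(7) = mex{0,1} = 2
g(8) = mex{0,1} = 2
g(9) = mex{1,2} = 0
g(10) = mex{1,2} = 0
g(11) = mex{1,2} = 0
g(12) = mex{0,2} = 1
g(13) = mex{0,2} = 1
So g(13) = 1.
For pile C, compute g(0), g(1), … with moves {1, 7}:
k:     0  1  2  3  4  5  6  7  8  9 10
g(k):  0  1  0  1  0  1  0  1  0  1  0
So g(10) = 0.
Pile D is a plain Nim pile of size 17, so its Grundy value is 17.
The value of a disjunctive sum is the nim-sum of the parts.
Combined value = 3 ⊕ 1 ⊕ 0 ⊕ 17 = 19.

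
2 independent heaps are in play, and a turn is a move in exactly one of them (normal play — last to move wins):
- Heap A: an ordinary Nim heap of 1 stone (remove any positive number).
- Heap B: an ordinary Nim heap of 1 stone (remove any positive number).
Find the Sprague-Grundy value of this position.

0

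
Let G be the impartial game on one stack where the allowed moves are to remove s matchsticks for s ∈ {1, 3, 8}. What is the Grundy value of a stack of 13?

Grundy values for subtraction set {1, 3, 8}:
k:     0  1  2  3  4  5  6  7  8  9 10 11 12 13
g(k):  0  1  0  1  0  1  0  1  2  3  2  0  1  0
So g(13) = 0.

0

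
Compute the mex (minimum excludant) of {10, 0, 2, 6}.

1

0 is in the set but 1 is not, so the mex is 1.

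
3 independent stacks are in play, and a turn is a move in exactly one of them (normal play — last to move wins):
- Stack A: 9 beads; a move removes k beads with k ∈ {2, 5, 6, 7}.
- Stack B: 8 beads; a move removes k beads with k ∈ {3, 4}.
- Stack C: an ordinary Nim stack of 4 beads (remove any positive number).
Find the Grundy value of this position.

Build the Grundy sequence for stack A with g(k) = mex{g(k−s) : s ∈ {2, 5, 6, 7}, s ≤ k}:
k:     0  1  2  3  4  5  6  7  8  9
g(k):  0  0  1  1  0  2  1  3  2  2
So g(9) = 2.
For stack B, compute g(0), g(1), … with moves {3, 4}:
g(0) = mex{} = 0
g(1) = mex{} = 0
g(2) = mex{} = 0
g(3) = mex{0} = 1
g(4) = mex{0} = 1
g(5) = mex{0} = 1
g(6) = mex{0,1} = 2
g(7) = mex{1} = 0
g(8) = mex{1} = 0
So g(8) = 0.
Stack C is a plain Nim stack of size 4, so its Grundy value is 4.
The value of a disjunctive sum is the nim-sum of the parts.
Combined value = 2 ⊕ 0 ⊕ 4 = 6.

6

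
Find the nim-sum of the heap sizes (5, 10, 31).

Compute the nim-sum pairwise:
5 XOR 10 = 15
15 XOR 31 = 16

16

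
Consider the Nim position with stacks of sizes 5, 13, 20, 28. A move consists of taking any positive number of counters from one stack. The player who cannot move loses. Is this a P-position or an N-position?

Nim-sum: 5 ⊕ 13 ⊕ 20 ⊕ 28 = 0.
The nim-sum is 0, so this is a P-position: the player to move is in a losing position under optimal play.

P-position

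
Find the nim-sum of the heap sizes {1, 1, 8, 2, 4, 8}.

6

Compute the nim-sum pairwise:
1 ⊕ 1 = 0
0 ⊕ 8 = 8
8 ⊕ 2 = 10
10 ⊕ 4 = 14
14 ⊕ 8 = 6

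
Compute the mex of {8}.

0 is not in the set, so the mex is 0.

0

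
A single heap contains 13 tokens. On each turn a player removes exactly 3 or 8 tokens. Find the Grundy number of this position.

0

Build the Grundy sequence with g(k) = mex{g(k−s) : s ∈ {3, 8}, s ≤ k}:
g(0) = mex{} = 0
g(1) = mex{} = 0
g(2) = mex{} = 0
g(3) = mex{0} = 1
g(4) = mex{0} = 1
g(5) = mex{0} = 1
g(6) = mex{1} = 0
g(7) = mex{1} = 0
g(8) = mex{0,1} = 2
g(9) = mex{0} = 1
g(10) = mex{0} = 1
g(11) = mex{1,2} = 0
g(12) = mex{1} = 0
g(13) = mex{1} = 0
So g(13) = 0.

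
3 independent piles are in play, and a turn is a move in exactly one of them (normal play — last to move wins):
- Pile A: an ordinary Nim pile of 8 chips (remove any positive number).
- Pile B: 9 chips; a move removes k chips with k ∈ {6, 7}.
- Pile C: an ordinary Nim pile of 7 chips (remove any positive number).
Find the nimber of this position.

14

Pile A is a plain Nim pile of size 8, so its Grundy value is 8.
Grundy values for pile B (subtraction set {6, 7}):
g(0) = mex{} = 0
g(1) = mex{} = 0
g(2) = mex{} = 0
g(3) = mex{} = 0
g(4) = mex{} = 0
g(5) = mex{} = 0
g(6) = mex{0} = 1
g(7) = mex{0} = 1
g(8) = mex{0} = 1
g(9) = mex{0} = 1
So g(9) = 1.
Pile C is a plain Nim pile of size 7, so its Grundy value is 7.
By the Sprague-Grundy theorem, the Grundy value of a sum of independent games is the XOR of the component values.
Combined value = 8 XOR 1 XOR 7 = 14.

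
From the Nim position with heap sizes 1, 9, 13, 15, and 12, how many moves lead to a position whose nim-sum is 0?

Write each in binary and XOR column by column:
  0001  (1)
  1001  (9)
  1101  (13)
  1111  (15)
  1100  (12)
  ----
  0110  (6)
The overall nim-sum is X = 6. A heap of size p has a winning move iff p XOR X < p (reduce it to p XOR X).
  1: 1 XOR 6 = 7 ≥ 1 — no move.
  9: 9 XOR 6 = 15 ≥ 9 — no move.
  13: 13 XOR 6 = 11 < 13 — winning move (to 11).
  15: 15 XOR 6 = 9 < 15 — winning move (to 9).
  12: 12 XOR 6 = 10 < 12 — winning move (to 10).
That gives 3 winning moves.

3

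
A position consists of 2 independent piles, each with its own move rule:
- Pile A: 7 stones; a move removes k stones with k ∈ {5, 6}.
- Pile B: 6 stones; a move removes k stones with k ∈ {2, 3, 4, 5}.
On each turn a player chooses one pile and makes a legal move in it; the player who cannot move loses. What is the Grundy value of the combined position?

2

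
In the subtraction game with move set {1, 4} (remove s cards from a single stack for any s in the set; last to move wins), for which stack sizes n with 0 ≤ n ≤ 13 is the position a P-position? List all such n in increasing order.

0, 2, 5, 7, 10, 12

Grundy values for subtraction set {1, 4}:
k:     0  1  2  3  4  5  6  7  8  9 10 11 12 13
g(k):  0  1  0  1  2  0  1  0  1  2  0  1  0  1
The P-positions (g = 0) in 0..13 are 0, 2, 5, 7, 10, 12.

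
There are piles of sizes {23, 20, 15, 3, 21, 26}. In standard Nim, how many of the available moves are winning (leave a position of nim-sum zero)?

0

Write each in binary and XOR column by column:
  10111  (23)
  10100  (20)
  01111  (15)
  00011  (3)
  10101  (21)
  11010  (26)
  -----
  00000  (0)
The nim-sum is already 0, so every move leaves a nonzero nim-sum — there are no winning moves.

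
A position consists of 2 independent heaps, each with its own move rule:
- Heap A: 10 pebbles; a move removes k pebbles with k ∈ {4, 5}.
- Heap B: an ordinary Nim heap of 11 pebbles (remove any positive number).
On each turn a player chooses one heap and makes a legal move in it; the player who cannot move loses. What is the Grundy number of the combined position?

For heap A, compute g(0), g(1), … with moves {4, 5}:
k:     0  1  2  3  4  5  6  7  8  9 10
g(k):  0  0  0  0  1  1  1  1  2  0  0
So g(10) = 0.
Heap B is a plain Nim heap of size 11, so its Grundy value is 11.
The value of a disjunctive sum is the nim-sum of the parts.
Combined value = 0 XOR 11 = 11.

11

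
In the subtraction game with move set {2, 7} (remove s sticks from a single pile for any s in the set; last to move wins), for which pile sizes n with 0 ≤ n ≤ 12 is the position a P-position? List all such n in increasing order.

Build the Grundy sequence with g(k) = mex{g(k−s) : s ∈ {2, 7}, s ≤ k}:
k:     0  1  2  3  4  5  6  7  8  9 10 11 12
g(k):  0  0  1  1  0  0  1  1  2  0  0  1  1
The P-positions (g = 0) in 0..12 are 0, 1, 4, 5, 9, 10.

0, 1, 4, 5, 9, 10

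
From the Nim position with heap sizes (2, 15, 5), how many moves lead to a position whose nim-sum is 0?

Bitwise XOR of the heap sizes:
  0010  (2)
  1111  (15)
  0101  (5)
  ----
  1000  (8)
The overall nim-sum is X = 8. A heap of size p has a winning move iff p XOR X < p (reduce it to p XOR X).
  2: 2 XOR 8 = 10 ≥ 2 — no move.
  15: 15 XOR 8 = 7 < 15 — winning move (to 7).
  5: 5 XOR 8 = 13 ≥ 5 — no move.
That gives 1 winning move.

1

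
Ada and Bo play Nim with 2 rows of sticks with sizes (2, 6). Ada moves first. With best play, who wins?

Ada wins

Write each in binary and XOR column by column:
  010  (2)
  110  (6)
  ---
  100  (4)
The nim-sum is 4 ≠ 0, so this is an N-position: the player to move can win; Ada has a winning move.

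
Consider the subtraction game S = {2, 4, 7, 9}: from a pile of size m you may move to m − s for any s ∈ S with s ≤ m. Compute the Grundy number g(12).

0

Grundy values for subtraction set {2, 4, 7, 9}:
k:     0  1  2  3  4  5  6  7  8  9 10 11 12
g(k):  0  0  1  1  2  2  0  3  1  4  2  0  0
So g(12) = 0.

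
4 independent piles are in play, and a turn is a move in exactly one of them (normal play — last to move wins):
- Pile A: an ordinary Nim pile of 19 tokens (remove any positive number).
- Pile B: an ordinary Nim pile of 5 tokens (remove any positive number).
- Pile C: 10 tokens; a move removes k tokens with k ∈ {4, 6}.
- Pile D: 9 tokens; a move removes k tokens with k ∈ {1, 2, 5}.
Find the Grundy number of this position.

22

Pile A is a plain Nim pile of size 19, so its Grundy value is 19.
Pile B is a plain Nim pile of size 5, so its Grundy value is 5.
For pile C, compute g(0), g(1), … with moves {4, 6}:
g(0) = mex{} = 0
g(1) = mex{} = 0
g(2) = mex{} = 0
g(3) = mex{} = 0
g(4) = mex{0} = 1
g(5) = mex{0} = 1
g(6) = mex{0} = 1
g(7) = mex{0} = 1
g(8) = mex{0,1} = 2
g(9) = mex{0,1} = 2
g(10) = mex{1} = 0
So g(10) = 0.
For pile D, compute g(0), g(1), … with moves {1, 2, 5}:
g(0) = mex{} = 0
g(1) = mex{0} = 1
g(2) = mex{0,1} = 2
g(3) = mex{1,2} = 0
g(4) = mex{0,2} = 1
g(5) = mex{0,1} = 2
g(6) = mex{1,2} = 0
g(7) = mex{0,2} = 1
g(8) = mex{0,1} = 2
g(9) = mex{1,2} = 0
So g(9) = 0.
The value of a disjunctive sum is the nim-sum of the parts.
Combined value = 19 XOR 5 XOR 0 XOR 0 = 22.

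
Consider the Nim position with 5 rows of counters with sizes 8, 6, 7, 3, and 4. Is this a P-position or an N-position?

N-position

In binary:
  1000  (8)
  0110  (6)
  0111  (7)
  0011  (3)
  0100  (4)
  ----
  1110  (14)
The nim-sum is 14 ≠ 0, so this is an N-position: the player to move can win.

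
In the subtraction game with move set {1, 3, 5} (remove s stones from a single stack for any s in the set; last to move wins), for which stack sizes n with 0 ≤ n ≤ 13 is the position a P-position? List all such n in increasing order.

0, 2, 4, 6, 8, 10, 12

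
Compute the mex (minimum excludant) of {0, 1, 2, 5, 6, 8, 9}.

3

The values 0, 1, 2 are all present; 3 is the first non-negative integer missing from the set.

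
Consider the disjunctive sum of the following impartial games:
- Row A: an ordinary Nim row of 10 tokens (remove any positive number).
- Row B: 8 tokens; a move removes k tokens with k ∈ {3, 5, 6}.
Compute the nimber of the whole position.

8

Row A is a plain Nim row of size 10, so its Grundy value is 10.
For row B, compute g(0), g(1), … with moves {3, 5, 6}:
g(0) = mex{} = 0
g(1) = mex{} = 0
g(2) = mex{} = 0
g(3) = mex{0} = 1
g(4) = mex{0} = 1
g(5) = mex{0} = 1
g(6) = mex{0,1} = 2
g(7) = mex{0,1} = 2
g(8) = mex{0,1} = 2
So g(8) = 2.
By the Sprague-Grundy theorem, the Grundy value of a sum of independent games is the XOR of the component values.
Combined value = 10 ⊕ 2 = 8.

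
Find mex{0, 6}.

0 is in the set but 1 is not, so the mex is 1.

1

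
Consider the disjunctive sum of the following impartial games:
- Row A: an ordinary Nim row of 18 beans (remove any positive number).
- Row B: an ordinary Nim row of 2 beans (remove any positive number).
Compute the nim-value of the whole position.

16

Row A is a plain Nim row of size 18, so its Grundy value is 18.
Row B is a plain Nim row of size 2, so its Grundy value is 2.
By the Sprague-Grundy theorem, the Grundy value of a sum of independent games is the XOR of the component values.
Combined value = 18 XOR 2 = 16.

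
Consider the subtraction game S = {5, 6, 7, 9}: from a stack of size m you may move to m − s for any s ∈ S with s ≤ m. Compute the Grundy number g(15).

Grundy values for subtraction set {5, 6, 7, 9}:
k:     0  1  2  3  4  5  6  7  8  9 10 11 12 13 14 15
g(k):  0  0  0  0  0  1  1  1  1  1  2  2  2  2  0  0
So g(15) = 0.

0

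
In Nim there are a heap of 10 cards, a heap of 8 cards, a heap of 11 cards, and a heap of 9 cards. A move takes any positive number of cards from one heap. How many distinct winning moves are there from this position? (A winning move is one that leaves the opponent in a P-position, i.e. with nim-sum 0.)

0

Nim-sum: 10 XOR 8 XOR 11 XOR 9 = 0.
The nim-sum is already 0, so every move leaves a nonzero nim-sum — there are no winning moves.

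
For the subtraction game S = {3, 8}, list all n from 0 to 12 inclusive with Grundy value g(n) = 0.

0, 1, 2, 6, 7, 11, 12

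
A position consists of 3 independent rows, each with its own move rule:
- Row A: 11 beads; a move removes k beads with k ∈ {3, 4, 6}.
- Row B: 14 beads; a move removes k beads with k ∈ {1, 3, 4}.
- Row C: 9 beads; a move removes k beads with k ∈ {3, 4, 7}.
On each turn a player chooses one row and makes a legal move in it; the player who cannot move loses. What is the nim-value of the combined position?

3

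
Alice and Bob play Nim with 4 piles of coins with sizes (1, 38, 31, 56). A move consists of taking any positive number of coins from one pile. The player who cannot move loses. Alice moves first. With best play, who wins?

Bob wins

Nim-sum: 1 XOR 38 XOR 31 XOR 56 = 0.
The nim-sum is 0, so this is a P-position: the player to move is in a losing position under optimal play; Alice is about to move from it and so loses — Bob wins.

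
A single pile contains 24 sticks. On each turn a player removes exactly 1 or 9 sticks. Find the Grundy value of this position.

0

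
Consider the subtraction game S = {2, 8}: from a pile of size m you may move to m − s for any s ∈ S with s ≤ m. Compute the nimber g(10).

Compute g(0), g(1), … for moves {2, 8}:
g(0) = mex{} = 0
g(1) = mex{} = 0
g(2) = mex{0} = 1
g(3) = mex{0} = 1
g(4) = mex{1} = 0
g(5) = mex{1} = 0
g(6) = mex{0} = 1
g(7) = mex{0} = 1
g(8) = mex{0,1} = 2
g(9) = mex{0,1} = 2
g(10) = mex{1,2} = 0
So g(10) = 0.

0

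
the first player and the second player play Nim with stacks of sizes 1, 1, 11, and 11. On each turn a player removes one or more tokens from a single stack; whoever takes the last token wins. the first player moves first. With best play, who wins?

Compute the nim-sum pairwise:
1 ^ 1 = 0
0 ^ 11 = 11
11 ^ 11 = 0
The nim-sum is 0, so this is a P-position: the player to move is in a losing position under optimal play; the first player is about to move from it and so loses — the second player wins.

the second player wins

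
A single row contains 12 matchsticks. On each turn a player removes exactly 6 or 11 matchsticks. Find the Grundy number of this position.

2

Grundy values for subtraction set {6, 11}:
k:     0  1  2  3  4  5  6  7  8  9 10 11 12
g(k):  0  0  0  0  0  0  1  1  1  1  1  1  2
So g(12) = 2.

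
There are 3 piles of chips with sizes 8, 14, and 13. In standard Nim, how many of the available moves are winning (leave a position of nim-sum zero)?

Nim-sum: 8 XOR 14 XOR 13 = 11.
The overall nim-sum is X = 11. A pile of size p has a winning move iff p XOR X < p (reduce it to p XOR X).
  8: 8 XOR 11 = 3 < 8 — winning move (to 3).
  14: 14 XOR 11 = 5 < 14 — winning move (to 5).
  13: 13 XOR 11 = 6 < 13 — winning move (to 6).
That gives 3 winning moves.

3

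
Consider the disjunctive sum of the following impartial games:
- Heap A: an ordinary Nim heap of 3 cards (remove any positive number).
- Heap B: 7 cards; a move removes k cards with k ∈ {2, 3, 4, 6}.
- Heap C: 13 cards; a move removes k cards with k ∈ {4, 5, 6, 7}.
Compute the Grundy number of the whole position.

Heap A is a plain Nim heap of size 3, so its Grundy value is 3.
Grundy values for heap B (subtraction set {2, 3, 4, 6}):
g(0) = mex{} = 0
g(1) = mex{} = 0
g(2) = mex{0} = 1
g(3) = mex{0} = 1
g(4) = mex{0,1} = 2
g(5) = mex{0,1} = 2
g(6) = mex{0,1,2} = 3
g(7) = mex{0,1,2} = 3
So g(7) = 3.
Build the Grundy sequence for heap C with g(k) = mex{g(k−s) : s ∈ {4, 5, 6, 7}, s ≤ k}:
g(0) = mex{} = 0
g(1) = mex{} = 0
g(2) = mex{} = 0
g(3) = mex{} = 0
g(4) = mex{0} = 1
g(5) = mex{0} = 1
g(6) = mex{0} = 1
g(7) = mex{0} = 1
g(8) = mex{0,1} = 2
g(9) = mex{0,1} = 2
g(10) = mex{0,1} = 2
g(11) = mex{1} = 0
g(12) = mex{1,2} = 0
g(13) = mex{1,2} = 0
So g(13) = 0.
The value of a disjunctive sum is the nim-sum of the parts.
Combined value = 3 XOR 3 XOR 0 = 0.

0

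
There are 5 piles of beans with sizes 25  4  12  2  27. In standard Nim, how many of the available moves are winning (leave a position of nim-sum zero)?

3

Nim-sum: 25 XOR 4 XOR 12 XOR 2 XOR 27 = 8.
The overall nim-sum is X = 8. A pile of size p has a winning move iff p XOR X < p (reduce it to p XOR X).
  25: 25 XOR 8 = 17 < 25 — winning move (to 17).
  4: 4 XOR 8 = 12 ≥ 4 — no move.
  12: 12 XOR 8 = 4 < 12 — winning move (to 4).
  2: 2 XOR 8 = 10 ≥ 2 — no move.
  27: 27 XOR 8 = 19 < 27 — winning move (to 19).
That gives 3 winning moves.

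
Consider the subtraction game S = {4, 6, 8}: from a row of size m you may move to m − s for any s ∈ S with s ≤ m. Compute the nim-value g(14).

0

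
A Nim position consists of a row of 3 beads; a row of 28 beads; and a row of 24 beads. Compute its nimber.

7

In binary:
  00011  (3)
  11100  (28)
  11000  (24)
  -----
  00111  (7)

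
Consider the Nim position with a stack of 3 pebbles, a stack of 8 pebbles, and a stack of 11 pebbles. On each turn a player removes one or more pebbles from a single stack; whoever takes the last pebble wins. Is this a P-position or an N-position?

Compute the nim-sum pairwise:
3 ⊕ 8 = 11
11 ⊕ 11 = 0
The nim-sum is 0, so this is a P-position: the player to move is in a losing position under optimal play.

P-position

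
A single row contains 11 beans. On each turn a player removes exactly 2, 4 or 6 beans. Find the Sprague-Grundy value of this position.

1

Compute g(0), g(1), … for moves {2, 4, 6}:
g(0) = mex{} = 0
g(1) = mex{} = 0
g(2) = mex{0} = 1
g(3) = mex{0} = 1
g(4) = mex{0,1} = 2
g(5) = mex{0,1} = 2
g(6) = mex{0,1,2} = 3
g(7) = mex{0,1,2} = 3
g(8) = mex{1,2,3} = 0
g(9) = mex{1,2,3} = 0
g(10) = mex{0,2,3} = 1
g(11) = mex{0,2,3} = 1
So g(11) = 1.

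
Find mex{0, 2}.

0 is in the set but 1 is not, so the mex is 1.

1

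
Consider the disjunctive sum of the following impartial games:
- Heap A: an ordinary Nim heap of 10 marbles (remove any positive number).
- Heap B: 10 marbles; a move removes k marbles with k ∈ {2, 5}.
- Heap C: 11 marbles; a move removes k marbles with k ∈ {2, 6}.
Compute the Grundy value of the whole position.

10

Heap A is a plain Nim heap of size 10, so its Grundy value is 10.
Build the Grundy sequence for heap B with g(k) = mex{g(k−s) : s ∈ {2, 5}, s ≤ k}:
k:     0  1  2  3  4  5  6  7  8  9 10
g(k):  0  0  1  1  0  2  1  0  0  1  1
So g(10) = 1.
For heap C, compute g(0), g(1), … with moves {2, 6}:
k:     0  1  2  3  4  5  6  7  8  9 10 11
g(k):  0  0  1  1  0  0  1  1  0  0  1  1
So g(11) = 1.
The value of a disjunctive sum is the nim-sum of the parts.
Combined value = 10 ⊕ 1 ⊕ 1 = 10.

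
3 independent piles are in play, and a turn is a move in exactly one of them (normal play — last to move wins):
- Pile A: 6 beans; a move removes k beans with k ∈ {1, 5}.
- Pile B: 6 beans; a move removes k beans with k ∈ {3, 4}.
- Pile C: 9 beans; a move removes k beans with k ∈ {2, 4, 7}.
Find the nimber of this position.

Grundy values for pile A (subtraction set {1, 5}):
g(0) = mex{} = 0
g(1) = mex{0} = 1
g(2) = mex{1} = 0
g(3) = mex{0} = 1
g(4) = mex{1} = 0
g(5) = mex{0} = 1
g(6) = mex{1} = 0
So g(6) = 0.
For pile B, compute g(0), g(1), … with moves {3, 4}:
g(0) = mex{} = 0
g(1) = mex{} = 0
g(2) = mex{} = 0
g(3) = mex{0} = 1
g(4) = mex{0} = 1
g(5) = mex{0} = 1
g(6) = mex{0,1} = 2
So g(6) = 2.
Build the Grundy sequence for pile C with g(k) = mex{g(k−s) : s ∈ {2, 4, 7}, s ≤ k}:
k:     0  1  2  3  4  5  6  7  8  9
g(k):  0  0  1  1  2  2  0  3  1  0
So g(9) = 0.
The value of a disjunctive sum is the nim-sum of the parts.
Combined value = 0 ⊕ 2 ⊕ 0 = 2.

2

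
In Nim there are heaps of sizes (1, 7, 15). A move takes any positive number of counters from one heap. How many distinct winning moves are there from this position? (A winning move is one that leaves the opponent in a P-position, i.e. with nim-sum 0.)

1

Bitwise XOR of the heap sizes:
  0001  (1)
  0111  (7)
  1111  (15)
  ----
  1001  (9)
The overall nim-sum is X = 9. A heap of size p has a winning move iff p XOR X < p (reduce it to p XOR X).
  1: 1 XOR 9 = 8 ≥ 1 — no move.
  7: 7 XOR 9 = 14 ≥ 7 — no move.
  15: 15 XOR 9 = 6 < 15 — winning move (to 6).
That gives 1 winning move.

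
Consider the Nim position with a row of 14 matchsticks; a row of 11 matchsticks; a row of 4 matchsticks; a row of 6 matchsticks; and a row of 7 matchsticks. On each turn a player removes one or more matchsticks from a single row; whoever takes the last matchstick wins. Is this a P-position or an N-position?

P-position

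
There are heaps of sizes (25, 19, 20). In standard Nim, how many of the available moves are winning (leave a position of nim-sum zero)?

Nim-sum: 25 XOR 19 XOR 20 = 30.
The overall nim-sum is X = 30. A heap of size p has a winning move iff p XOR X < p (reduce it to p XOR X).
  25: 25 XOR 30 = 7 < 25 — winning move (to 7).
  19: 19 XOR 30 = 13 < 19 — winning move (to 13).
  20: 20 XOR 30 = 10 < 20 — winning move (to 10).
That gives 3 winning moves.

3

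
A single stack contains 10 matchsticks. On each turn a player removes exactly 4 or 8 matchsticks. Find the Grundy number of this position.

2

Compute g(0), g(1), … for moves {4, 8}:
g(0) = mex{} = 0
g(1) = mex{} = 0
g(2) = mex{} = 0
g(3) = mex{} = 0
g(4) = mex{0} = 1
g(5) = mex{0} = 1
g(6) = mex{0} = 1
g(7) = mex{0} = 1
g(8) = mex{0,1} = 2
g(9) = mex{0,1} = 2
g(10) = mex{0,1} = 2
So g(10) = 2.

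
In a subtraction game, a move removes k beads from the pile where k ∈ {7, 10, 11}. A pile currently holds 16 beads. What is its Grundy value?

Compute g(0), g(1), … for moves {7, 10, 11}:
k:     0  1  2  3  4  5  6  7  8  9 10 11 12 13 14 15 16
g(k):  0  0  0  0  0  0  0  1  1  1  1  1  1  1  2  2  2
So g(16) = 2.

2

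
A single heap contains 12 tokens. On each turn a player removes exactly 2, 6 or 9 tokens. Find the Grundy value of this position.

Compute g(0), g(1), … for moves {2, 6, 9}:
g(0) = mex{} = 0
g(1) = mex{} = 0
g(2) = mex{0} = 1
g(3) = mex{0} = 1
g(4) = mex{1} = 0
g(5) = mex{1} = 0
g(6) = mex{0} = 1
g(7) = mex{0} = 1
g(8) = mex{1} = 0
g(9) = mex{0,1} = 2
g(10) = mex{0} = 1
g(11) = mex{0,1,2} = 3
g(12) = mex{1} = 0
So g(12) = 0.

0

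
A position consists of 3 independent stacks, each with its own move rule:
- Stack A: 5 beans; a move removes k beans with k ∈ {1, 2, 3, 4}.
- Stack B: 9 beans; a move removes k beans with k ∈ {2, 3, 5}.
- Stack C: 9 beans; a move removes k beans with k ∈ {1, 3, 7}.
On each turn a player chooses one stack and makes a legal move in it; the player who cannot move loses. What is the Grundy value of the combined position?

0

For stack A, compute g(0), g(1), … with moves {1, 2, 3, 4}:
k:     0  1  2  3  4  5
g(k):  0  1  2  3  4  0
So g(5) = 0.
Build the Grundy sequence for stack B with g(k) = mex{g(k−s) : s ∈ {2, 3, 5}, s ≤ k}:
g(0) = mex{} = 0
g(1) = mex{} = 0
g(2) = mex{0} = 1
g(3) = mex{0} = 1
g(4) = mex{0,1} = 2
g(5) = mex{0,1} = 2
g(6) = mex{0,1,2} = 3
g(7) = mex{1,2} = 0
g(8) = mex{1,2,3} = 0
g(9) = mex{0,2,3} = 1
So g(9) = 1.
Grundy values for stack C (subtraction set {1, 3, 7}):
k:     0  1  2  3  4  5  6  7  8  9
g(k):  0  1  0  1  0  1  0  1  0  1
So g(9) = 1.
The value of a disjunctive sum is the nim-sum of the parts.
Combined value = 0 XOR 1 XOR 1 = 0.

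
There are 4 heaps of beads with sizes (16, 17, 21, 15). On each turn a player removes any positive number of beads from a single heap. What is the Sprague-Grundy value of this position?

Compute the nim-sum pairwise:
16 ⊕ 17 = 1
1 ⊕ 21 = 20
20 ⊕ 15 = 27

27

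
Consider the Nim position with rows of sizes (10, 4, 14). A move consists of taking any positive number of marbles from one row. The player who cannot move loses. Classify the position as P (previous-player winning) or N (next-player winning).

Compute the nim-sum pairwise:
10 XOR 4 = 14
14 XOR 14 = 0
The nim-sum is 0, so this is a P-position: the player to move is in a losing position under optimal play.

P-position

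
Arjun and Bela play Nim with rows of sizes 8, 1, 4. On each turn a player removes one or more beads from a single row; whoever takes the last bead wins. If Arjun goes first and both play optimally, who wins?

Arjun wins

Nim-sum: 8 ⊕ 1 ⊕ 4 = 13.
The nim-sum is 13 ≠ 0, so this is an N-position: the player to move can win; Arjun has a winning move.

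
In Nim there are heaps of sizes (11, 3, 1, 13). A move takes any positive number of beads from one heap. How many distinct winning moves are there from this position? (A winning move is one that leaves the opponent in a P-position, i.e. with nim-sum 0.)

Compute the nim-sum pairwise:
11 ^ 3 = 8
8 ^ 1 = 9
9 ^ 13 = 4
The overall nim-sum is X = 4. A heap of size p has a winning move iff p XOR X < p (reduce it to p XOR X).
  11: 11 XOR 4 = 15 ≥ 11 — no move.
  3: 3 XOR 4 = 7 ≥ 3 — no move.
  1: 1 XOR 4 = 5 ≥ 1 — no move.
  13: 13 XOR 4 = 9 < 13 — winning move (to 9).
That gives 1 winning move.

1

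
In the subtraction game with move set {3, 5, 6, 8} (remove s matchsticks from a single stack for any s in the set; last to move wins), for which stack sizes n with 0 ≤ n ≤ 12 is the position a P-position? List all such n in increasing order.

0, 1, 2, 11, 12

Grundy values for subtraction set {3, 5, 6, 8}:
k:     0  1  2  3  4  5  6  7  8  9 10 11 12
g(k):  0  0  0  1  1  1  2  2  2  3  3  0  0
The P-positions (g = 0) in 0..12 are 0, 1, 2, 11, 12.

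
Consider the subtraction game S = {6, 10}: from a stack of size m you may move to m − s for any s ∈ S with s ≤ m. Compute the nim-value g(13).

Grundy values for subtraction set {6, 10}:
g(0) = mex{} = 0
g(1) = mex{} = 0
g(2) = mex{} = 0
g(3) = mex{} = 0
g(4) = mex{} = 0
g(5) = mex{} = 0
g(6) = mex{0} = 1
g(7) = mex{0} = 1
g(8) = mex{0} = 1
g(9) = mex{0} = 1
g(10) = mex{0} = 1
g(11) = mex{0} = 1
g(12) = mex{0,1} = 2
g(13) = mex{0,1} = 2
So g(13) = 2.

2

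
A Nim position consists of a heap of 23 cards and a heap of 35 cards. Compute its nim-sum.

Bitwise XOR of the heap sizes:
  010111  (23)
  100011  (35)
  ------
  110100  (52)

52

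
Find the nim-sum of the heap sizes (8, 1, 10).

3

Nim-sum: 8 ⊕ 1 ⊕ 10 = 3.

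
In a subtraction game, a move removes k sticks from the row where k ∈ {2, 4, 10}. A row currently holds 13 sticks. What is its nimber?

Grundy values for subtraction set {2, 4, 10}:
k:     0  1  2  3  4  5  6  7  8  9 10 11 12 13
g(k):  0  0  1  1  2  2  0  0  1  1  2  2  0  0
So g(13) = 0.

0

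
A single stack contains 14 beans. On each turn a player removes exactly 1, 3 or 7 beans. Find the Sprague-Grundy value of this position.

0

Build the Grundy sequence with g(k) = mex{g(k−s) : s ∈ {1, 3, 7}, s ≤ k}:
g(0) = mex{} = 0
g(1) = mex{0} = 1
g(2) = mex{1} = 0
g(3) = mex{0} = 1
g(4) = mex{1} = 0
g(5) = mex{0} = 1
g(6) = mex{1} = 0
g(7) = mex{0} = 1
g(8) = mex{1} = 0
g(9) = mex{0} = 1
g(10) = mex{1} = 0
g(11) = mex{0} = 1
g(12) = mex{1} = 0
g(13) = mex{0} = 1
g(14) = mex{1} = 0
So g(14) = 0.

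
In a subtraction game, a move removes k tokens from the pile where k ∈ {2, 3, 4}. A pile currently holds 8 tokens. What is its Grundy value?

1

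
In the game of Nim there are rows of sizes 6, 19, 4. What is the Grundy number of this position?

Bitwise XOR of the heap sizes:
  00110  (6)
  10011  (19)
  00100  (4)
  -----
  10001  (17)

17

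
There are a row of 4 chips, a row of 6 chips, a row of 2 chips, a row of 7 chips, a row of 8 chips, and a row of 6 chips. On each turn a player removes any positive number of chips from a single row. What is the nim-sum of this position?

Nim-sum: 4 XOR 6 XOR 2 XOR 7 XOR 8 XOR 6 = 9.

9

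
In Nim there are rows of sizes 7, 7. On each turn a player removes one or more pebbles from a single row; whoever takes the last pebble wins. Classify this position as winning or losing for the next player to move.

Losing position

Nim-sum: 7 ^ 7 = 0.
The nim-sum is 0, so this is a P-position: the player to move is in a losing position under optimal play.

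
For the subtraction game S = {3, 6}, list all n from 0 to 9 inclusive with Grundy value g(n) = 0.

0, 1, 2, 9

Grundy values for subtraction set {3, 6}:
g(0) = mex{} = 0
g(1) = mex{} = 0
g(2) = mex{} = 0
g(3) = mex{0} = 1
g(4) = mex{0} = 1
g(5) = mex{0} = 1
g(6) = mex{0,1} = 2
g(7) = mex{0,1} = 2
g(8) = mex{0,1} = 2
g(9) = mex{1,2} = 0
The P-positions (g = 0) in 0..9 are 0, 1, 2, 9.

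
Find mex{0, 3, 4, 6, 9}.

0 is in the set but 1 is not, so the mex is 1.

1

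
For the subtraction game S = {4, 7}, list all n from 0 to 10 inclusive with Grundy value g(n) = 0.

0, 1, 2, 3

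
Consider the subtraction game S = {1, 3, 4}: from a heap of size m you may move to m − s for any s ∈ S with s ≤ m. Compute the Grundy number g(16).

Compute g(0), g(1), … for moves {1, 3, 4}:
k:     0  1  2  3  4  5  6  7  8  9 10 11 12 13 14 15 16
g(k):  0  1  0  1  2  3  2  0  1  0  1  2  3  2  0  1  0
So g(16) = 0.

0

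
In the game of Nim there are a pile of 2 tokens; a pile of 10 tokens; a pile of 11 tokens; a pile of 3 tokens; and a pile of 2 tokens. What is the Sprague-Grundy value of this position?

Nim-sum: 2 XOR 10 XOR 11 XOR 3 XOR 2 = 2.

2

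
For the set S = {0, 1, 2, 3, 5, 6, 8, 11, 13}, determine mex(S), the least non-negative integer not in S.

The values 0, 1, 2, 3 are all present; 4 is the first non-negative integer missing from the set.

4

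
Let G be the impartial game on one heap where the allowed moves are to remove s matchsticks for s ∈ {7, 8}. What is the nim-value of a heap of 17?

Compute g(0), g(1), … for moves {7, 8}:
k:     0  1  2  3  4  5  6  7  8  9 10 11 12 13 14 15 16 17
g(k):  0  0  0  0  0  0  0  1  1  1  1  1  1  1  2  0  0  0
So g(17) = 0.

0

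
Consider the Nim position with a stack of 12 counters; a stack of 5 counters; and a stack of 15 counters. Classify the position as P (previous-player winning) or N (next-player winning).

N-position

Nim-sum: 12 ^ 5 ^ 15 = 6.
The nim-sum is 6 ≠ 0, so this is an N-position: the player to move can win.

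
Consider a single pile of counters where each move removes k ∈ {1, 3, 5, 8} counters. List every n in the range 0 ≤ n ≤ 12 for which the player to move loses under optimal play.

0, 2, 4, 6

Build the Grundy sequence with g(k) = mex{g(k−s) : s ∈ {1, 3, 5, 8}, s ≤ k}:
k:     0  1  2  3  4  5  6  7  8  9 10 11 12
g(k):  0  1  0  1  0  1  0  1  2  3  2  3  2
The P-positions (g = 0) in 0..12 are 0, 2, 4, 6.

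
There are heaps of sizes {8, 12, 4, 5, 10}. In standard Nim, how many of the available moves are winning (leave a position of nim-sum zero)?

3

Nim-sum: 8 XOR 12 XOR 4 XOR 5 XOR 10 = 15.
The overall nim-sum is X = 15. A heap of size p has a winning move iff p XOR X < p (reduce it to p XOR X).
  8: 8 XOR 15 = 7 < 8 — winning move (to 7).
  12: 12 XOR 15 = 3 < 12 — winning move (to 3).
  4: 4 XOR 15 = 11 ≥ 4 — no move.
  5: 5 XOR 15 = 10 ≥ 5 — no move.
  10: 10 XOR 15 = 5 < 10 — winning move (to 5).
That gives 3 winning moves.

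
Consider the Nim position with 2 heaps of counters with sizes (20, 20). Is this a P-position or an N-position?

In binary:
  10100  (20)
  10100  (20)
  -----
  00000  (0)
The nim-sum is 0, so this is a P-position: the player to move is in a losing position under optimal play.

P-position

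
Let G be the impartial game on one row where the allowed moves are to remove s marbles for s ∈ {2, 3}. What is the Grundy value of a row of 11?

0

Grundy values for subtraction set {2, 3}:
k:     0  1  2  3  4  5  6  7  8  9 10 11
g(k):  0  0  1  1  2  0  0  1  1  2  0  0
So g(11) = 0.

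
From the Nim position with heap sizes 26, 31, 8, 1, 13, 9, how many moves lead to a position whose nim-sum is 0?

5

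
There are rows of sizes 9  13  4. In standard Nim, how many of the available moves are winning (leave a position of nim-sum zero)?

Nim-sum: 9 XOR 13 XOR 4 = 0.
The nim-sum is already 0, so every move leaves a nonzero nim-sum — there are no winning moves.

0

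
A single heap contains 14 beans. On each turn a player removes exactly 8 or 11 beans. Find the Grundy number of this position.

1

Build the Grundy sequence with g(k) = mex{g(k−s) : s ∈ {8, 11}, s ≤ k}:
k:     0  1  2  3  4  5  6  7  8  9 10 11 12 13 14
g(k):  0  0  0  0  0  0  0  0  1  1  1  1  1  1  1
So g(14) = 1.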